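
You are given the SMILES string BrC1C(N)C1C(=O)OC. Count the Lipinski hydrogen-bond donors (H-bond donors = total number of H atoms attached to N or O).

2

Donors: find every N or O and count the H atoms it carries.
  atom 4 (N): bond orders sum to 1 → 2 H
  atom 7 (O): bond orders sum to 2 → 0 H
  atom 8 (O): bond orders sum to 2 → 0 H
Lipinski HBD = 2.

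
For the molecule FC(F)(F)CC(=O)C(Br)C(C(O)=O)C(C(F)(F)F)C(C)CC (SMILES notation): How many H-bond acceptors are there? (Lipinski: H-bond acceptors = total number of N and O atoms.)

N atoms: 0; O atoms: 3.
Lipinski HBA = 0 + 3 = 3.

3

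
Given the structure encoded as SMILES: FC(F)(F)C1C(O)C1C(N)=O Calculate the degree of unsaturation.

2

Degree of unsaturation = (number of rings) + (number of π bonds).
Ring closures in the SMILES: 1.
π bonds: 1 double bond (each 1 DoU) → 1 DoU from unsaturation.
Total DoU = 1 + 1 = 2.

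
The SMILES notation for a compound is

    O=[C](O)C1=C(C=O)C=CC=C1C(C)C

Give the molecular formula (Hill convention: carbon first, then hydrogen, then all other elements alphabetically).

C11H12O3

Walk through each heavy atom and fill implicit hydrogens from standard valence (C 4, N 3, O 2, S 2, halogen 1):
  atom 1: O, bond orders sum to 2 (valence 2) → 0 H
  atom 2: C with explicit H count 0
  atom 3: O, bond orders sum to 1 (valence 2) → 1 H
  atom 4: C, bond orders sum to 4 (valence 4) → 0 H
  atom 5: C, bond orders sum to 4 (valence 4) → 0 H
  atom 6: C, bond orders sum to 3 (valence 4) → 1 H
  atom 7: O, bond orders sum to 2 (valence 2) → 0 H
  atom 8: C, bond orders sum to 3 (valence 4) → 1 H
  atom 9: C, bond orders sum to 3 (valence 4) → 1 H
  atom 10: C, bond orders sum to 3 (valence 4) → 1 H
  atom 11: C, bond orders sum to 4 (valence 4) → 0 H
  atom 12: C, bond orders sum to 3 (valence 4) → 1 H
  atom 13: C, bond orders sum to 1 (valence 4) → 3 H
  atom 14: C, bond orders sum to 1 (valence 4) → 3 H
Totals → C:11, H:12, O:3.
In Hill order: C11H12O3.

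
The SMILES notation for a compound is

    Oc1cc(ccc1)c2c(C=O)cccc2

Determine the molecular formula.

C13H10O2

Walk through each heavy atom and fill implicit hydrogens from standard valence (C 4, N 3, O 2, S 2, halogen 1); for lowercase aromatic atoms, an aromatic c carries 1 H when it has two neighbours and 0 H with three, and aromatic n carries 0 H:
  atom 1: O, bond orders sum to 1 (valence 2) → 1 H
  atom 2: aromatic c, 3 neighbours → 0 H
  atom 3: aromatic c, 2 neighbours → 1 H
  atom 4: aromatic c, 3 neighbours → 0 H
  atom 5: aromatic c, 2 neighbours → 1 H
  atom 6: aromatic c, 2 neighbours → 1 H
  atom 7: aromatic c, 2 neighbours → 1 H
  atom 8: aromatic c, 3 neighbours → 0 H
  atom 9: aromatic c, 3 neighbours → 0 H
  atom 10: C, bond orders sum to 3 (valence 4) → 1 H
  atom 11: O, bond orders sum to 2 (valence 2) → 0 H
  atom 12: aromatic c, 2 neighbours → 1 H
  atom 13: aromatic c, 2 neighbours → 1 H
  atom 14: aromatic c, 2 neighbours → 1 H
  atom 15: aromatic c, 2 neighbours → 1 H
Totals → C:13, H:10, O:2.
In Hill order: C13H10O2.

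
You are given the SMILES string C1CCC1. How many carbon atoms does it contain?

4

Count every carbon token in the SMILES (each C, including those in ring-closure positions and inside branches).
Carbon count: 4.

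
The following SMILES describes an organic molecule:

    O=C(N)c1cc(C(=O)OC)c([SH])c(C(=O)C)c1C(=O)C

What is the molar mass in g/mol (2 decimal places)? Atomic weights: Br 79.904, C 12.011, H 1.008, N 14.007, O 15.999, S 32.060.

First, the molecular formula is C13H13NO5S (counting implicit H from valence).
  C: 13 × 12.011 = 156.143
  H: 13 × 1.008 = 13.104
  N: 1 × 14.007 = 14.007
  O: 5 × 15.999 = 79.995
  S: 1 × 32.060 = 32.060
Sum: 13×12.011 + 13×1.008 + 1×14.007 + 5×15.999 + 1×32.060 = 295.309 → 295.31 g/mol.

295.31 g/mol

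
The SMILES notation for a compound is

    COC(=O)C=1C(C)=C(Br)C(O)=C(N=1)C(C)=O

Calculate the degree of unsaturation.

Degree of unsaturation = (number of rings) + (number of π bonds).
Ring closures in the SMILES: 1.
π bonds: 5 double bonds (each 1 DoU) → 5 DoU from unsaturation.
Total DoU = 1 + 5 = 6.

6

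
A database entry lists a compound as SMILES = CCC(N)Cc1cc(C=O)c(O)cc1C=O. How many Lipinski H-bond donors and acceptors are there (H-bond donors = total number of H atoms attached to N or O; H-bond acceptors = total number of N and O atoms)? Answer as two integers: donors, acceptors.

Donors: find every N or O and count the H atoms it carries.
  atom 4 (N): bond orders sum to 1 → 2 H
  atom 10 (O): bond orders sum to 2 → 0 H
  atom 12 (O): bond orders sum to 1 → 1 H
  atom 16 (O): bond orders sum to 2 → 0 H
Lipinski HBD = 3.
Acceptors: N atoms = 1, O atoms = 3 → HBA = 4.

3, 4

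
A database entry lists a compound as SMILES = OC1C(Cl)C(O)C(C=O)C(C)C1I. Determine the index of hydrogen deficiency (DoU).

2

Molecular formula: C8H12ClIO3.
DoU = (2C + 2 + N − H − X) / 2, where X is the halogen count and O/S are ignored.
    = (2·8 + 2 + 0 − 12 − 2) / 2 = 4 / 2 = 2.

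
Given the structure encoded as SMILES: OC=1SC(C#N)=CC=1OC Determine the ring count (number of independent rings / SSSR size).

1

In SMILES, each pair of matching ring-closure digits denotes one ring-closing bond; the number of such bonds equals the number of independent rings.
Ring-closure bonds here: 1.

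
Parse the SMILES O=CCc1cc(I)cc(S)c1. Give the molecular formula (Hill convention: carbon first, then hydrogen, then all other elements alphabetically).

Walk through each heavy atom and fill implicit hydrogens from standard valence (C 4, N 3, O 2, S 2, halogen 1); for lowercase aromatic atoms, an aromatic c carries 1 H when it has two neighbours and 0 H with three, and aromatic n carries 0 H:
  atom 1: O, bond orders sum to 2 (valence 2) → 0 H
  atom 2: C, bond orders sum to 3 (valence 4) → 1 H
  atom 3: C, bond orders sum to 2 (valence 4) → 2 H
  atom 4: aromatic c, 3 neighbours → 0 H
  atom 5: aromatic c, 2 neighbours → 1 H
  atom 6: aromatic c, 3 neighbours → 0 H
  atom 7: I (halogen, monovalent) → 0 H
  atom 8: aromatic c, 2 neighbours → 1 H
  atom 9: aromatic c, 3 neighbours → 0 H
  atom 10: S, bond orders sum to 1 (valence 2) → 1 H
  atom 11: aromatic c, 2 neighbours → 1 H
Totals → C:8, H:7, I:1, O:1, S:1.

C8H7IOS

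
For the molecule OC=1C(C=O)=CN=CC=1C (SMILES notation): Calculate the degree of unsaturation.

Degree of unsaturation = (number of rings) + (number of π bonds).
Ring closures in the SMILES: 1.
π bonds: 4 double bonds (each 1 DoU) → 4 DoU from unsaturation.
Total DoU = 1 + 4 = 5.

5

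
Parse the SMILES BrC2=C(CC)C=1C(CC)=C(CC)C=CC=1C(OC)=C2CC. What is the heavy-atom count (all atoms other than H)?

Every atom symbol written in the SMILES (organic subset) is one heavy atom; implicit H are not written.
Heavy atoms by element → Br:1, C:19, O:1.
Total: 21.

21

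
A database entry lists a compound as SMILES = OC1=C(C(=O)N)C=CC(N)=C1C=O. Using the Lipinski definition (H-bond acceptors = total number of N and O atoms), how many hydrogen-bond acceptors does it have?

5

N atoms: 2; O atoms: 3.
Lipinski HBA = 2 + 3 = 5.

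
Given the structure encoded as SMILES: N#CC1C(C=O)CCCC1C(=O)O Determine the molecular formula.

Walk through each heavy atom and fill implicit hydrogens from standard valence (C 4, N 3, O 2, S 2, halogen 1):
  atom 1: N, bond orders sum to 3 (valence 3) → 0 H
  atom 2: C, bond orders sum to 4 (valence 4) → 0 H
  atom 3: C, bond orders sum to 3 (valence 4) → 1 H
  atom 4: C, bond orders sum to 3 (valence 4) → 1 H
  atom 5: C, bond orders sum to 3 (valence 4) → 1 H
  atom 6: O, bond orders sum to 2 (valence 2) → 0 H
  atom 7: C, bond orders sum to 2 (valence 4) → 2 H
  atom 8: C, bond orders sum to 2 (valence 4) → 2 H
  atom 9: C, bond orders sum to 2 (valence 4) → 2 H
  atom 10: C, bond orders sum to 3 (valence 4) → 1 H
  atom 11: C, bond orders sum to 4 (valence 4) → 0 H
  atom 12: O, bond orders sum to 2 (valence 2) → 0 H
  atom 13: O, bond orders sum to 1 (valence 2) → 1 H
Totals → C:9, H:11, N:1, O:3.
In Hill order: C9H11NO3.

C9H11NO3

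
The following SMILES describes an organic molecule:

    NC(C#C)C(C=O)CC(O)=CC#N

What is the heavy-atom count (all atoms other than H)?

Every atom symbol written in the SMILES (organic subset) is one heavy atom; implicit H are not written.
Heavy atoms by element → C:9, N:2, O:2.
Total: 13.

13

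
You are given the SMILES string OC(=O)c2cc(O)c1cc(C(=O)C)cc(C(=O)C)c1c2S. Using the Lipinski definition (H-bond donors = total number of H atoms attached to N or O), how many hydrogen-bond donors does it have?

2

Donors: find every N or O and count the H atoms it carries.
  atom 1 (O): bond orders sum to 1 → 1 H
  atom 3 (O): bond orders sum to 2 → 0 H
  atom 7 (O): bond orders sum to 1 → 1 H
  atom 12 (O): bond orders sum to 2 → 0 H
  atom 17 (O): bond orders sum to 2 → 0 H
Lipinski HBD = 2.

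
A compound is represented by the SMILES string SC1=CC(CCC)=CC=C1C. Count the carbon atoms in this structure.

10

Count every carbon token in the SMILES (each C, including those in ring-closure positions and inside branches).
Carbon count: 10.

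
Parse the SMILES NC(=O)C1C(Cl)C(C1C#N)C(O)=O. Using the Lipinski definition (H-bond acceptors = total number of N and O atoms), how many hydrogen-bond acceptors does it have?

N atoms: 2; O atoms: 3.
Lipinski HBA = 2 + 3 = 5.

5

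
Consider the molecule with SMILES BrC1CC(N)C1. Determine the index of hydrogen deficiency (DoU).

Molecular formula: C4H8BrN.
DoU = (2C + 2 + N − H − X) / 2, where X is the halogen count and O/S are ignored.
    = (2·4 + 2 + 1 − 8 − 1) / 2 = 2 / 2 = 1.

1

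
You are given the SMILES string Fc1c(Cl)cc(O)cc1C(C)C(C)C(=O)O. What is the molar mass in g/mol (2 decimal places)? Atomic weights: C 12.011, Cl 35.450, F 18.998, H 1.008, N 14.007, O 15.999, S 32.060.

First, the molecular formula is C11H12ClFO3 (counting implicit H from valence).
  C: 11 × 12.011 = 132.121
  Cl: 1 × 35.450 = 35.450
  F: 1 × 18.998 = 18.998
  H: 12 × 1.008 = 12.096
  O: 3 × 15.999 = 47.997
Sum: 11×12.011 + 1×35.450 + 1×18.998 + 12×1.008 + 3×15.999 = 246.662 → 246.66 g/mol.

246.66 g/mol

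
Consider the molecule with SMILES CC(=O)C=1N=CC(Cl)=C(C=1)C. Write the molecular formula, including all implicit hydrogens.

Walk through each heavy atom and fill implicit hydrogens from standard valence (C 4, N 3, O 2, S 2, halogen 1):
  atom 1: C, bond orders sum to 1 (valence 4) → 3 H
  atom 2: C, bond orders sum to 4 (valence 4) → 0 H
  atom 3: O, bond orders sum to 2 (valence 2) → 0 H
  atom 4: C, bond orders sum to 4 (valence 4) → 0 H
  atom 5: N, bond orders sum to 3 (valence 3) → 0 H
  atom 6: C, bond orders sum to 3 (valence 4) → 1 H
  atom 7: C, bond orders sum to 4 (valence 4) → 0 H
  atom 8: Cl (halogen, monovalent) → 0 H
  atom 9: C, bond orders sum to 4 (valence 4) → 0 H
  atom 10: C, bond orders sum to 3 (valence 4) → 1 H
  atom 11: C, bond orders sum to 1 (valence 4) → 3 H
Totals → C:8, H:8, Cl:1, N:1, O:1.

C8H8ClNO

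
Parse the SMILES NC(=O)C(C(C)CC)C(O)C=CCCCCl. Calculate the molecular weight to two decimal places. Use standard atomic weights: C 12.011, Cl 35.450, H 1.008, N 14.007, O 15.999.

247.76 g/mol

First, the molecular formula is C12H22ClNO2 (counting implicit H from valence).
  C: 12 × 12.011 = 144.132
  Cl: 1 × 35.450 = 35.450
  H: 22 × 1.008 = 22.176
  N: 1 × 14.007 = 14.007
  O: 2 × 15.999 = 31.998
Sum: 12×12.011 + 1×35.450 + 22×1.008 + 1×14.007 + 2×15.999 = 247.763 → 247.76 g/mol.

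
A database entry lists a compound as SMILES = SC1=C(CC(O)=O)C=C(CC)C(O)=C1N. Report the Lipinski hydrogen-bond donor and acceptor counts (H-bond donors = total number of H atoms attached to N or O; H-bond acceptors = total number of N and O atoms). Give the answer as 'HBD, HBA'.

Donors: find every N or O and count the H atoms it carries.
  atom 6 (O): bond orders sum to 1 → 1 H
  atom 7 (O): bond orders sum to 2 → 0 H
  atom 13 (O): bond orders sum to 1 → 1 H
  atom 15 (N): bond orders sum to 1 → 2 H
Lipinski HBD = 4.
Acceptors: N atoms = 1, O atoms = 3 → HBA = 4.

4, 4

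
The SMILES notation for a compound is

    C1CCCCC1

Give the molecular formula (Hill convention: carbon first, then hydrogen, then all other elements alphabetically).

C6H12

Walk through each heavy atom and fill implicit hydrogens from standard valence (C 4, N 3, O 2, S 2, halogen 1):
  atom 1: C, bond orders sum to 2 (valence 4) → 2 H
  atom 2: C, bond orders sum to 2 (valence 4) → 2 H
  atom 3: C, bond orders sum to 2 (valence 4) → 2 H
  atom 4: C, bond orders sum to 2 (valence 4) → 2 H
  atom 5: C, bond orders sum to 2 (valence 4) → 2 H
  atom 6: C, bond orders sum to 2 (valence 4) → 2 H
Totals → C:6, H:12.
In Hill order: C6H12.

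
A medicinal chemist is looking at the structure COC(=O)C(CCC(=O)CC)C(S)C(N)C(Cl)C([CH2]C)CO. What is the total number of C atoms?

Count every carbon token in the SMILES (each C, including those in ring-closure positions and inside branches).
Carbon count: 15.

15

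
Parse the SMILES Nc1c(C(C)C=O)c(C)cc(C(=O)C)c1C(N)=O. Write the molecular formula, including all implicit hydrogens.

C13H16N2O3

Walk through each heavy atom and fill implicit hydrogens from standard valence (C 4, N 3, O 2, S 2, halogen 1); for lowercase aromatic atoms, an aromatic c carries 1 H when it has two neighbours and 0 H with three, and aromatic n carries 0 H:
  atom 1: N, bond orders sum to 1 (valence 3) → 2 H
  atom 2: aromatic c, 3 neighbours → 0 H
  atom 3: aromatic c, 3 neighbours → 0 H
  atom 4: C, bond orders sum to 3 (valence 4) → 1 H
  atom 5: C, bond orders sum to 1 (valence 4) → 3 H
  atom 6: C, bond orders sum to 3 (valence 4) → 1 H
  atom 7: O, bond orders sum to 2 (valence 2) → 0 H
  atom 8: aromatic c, 3 neighbours → 0 H
  atom 9: C, bond orders sum to 1 (valence 4) → 3 H
  atom 10: aromatic c, 2 neighbours → 1 H
  atom 11: aromatic c, 3 neighbours → 0 H
  atom 12: C, bond orders sum to 4 (valence 4) → 0 H
  atom 13: O, bond orders sum to 2 (valence 2) → 0 H
  atom 14: C, bond orders sum to 1 (valence 4) → 3 H
  atom 15: aromatic c, 3 neighbours → 0 H
  atom 16: C, bond orders sum to 4 (valence 4) → 0 H
  atom 17: N, bond orders sum to 1 (valence 3) → 2 H
  atom 18: O, bond orders sum to 2 (valence 2) → 0 H
Totals → C:13, H:16, N:2, O:3.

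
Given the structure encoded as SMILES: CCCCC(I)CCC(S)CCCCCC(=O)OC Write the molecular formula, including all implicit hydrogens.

C15H29IO2S

Walk through each heavy atom and fill implicit hydrogens from standard valence (C 4, N 3, O 2, S 2, halogen 1):
  atom 1: C, bond orders sum to 1 (valence 4) → 3 H
  atom 2: C, bond orders sum to 2 (valence 4) → 2 H
  atom 3: C, bond orders sum to 2 (valence 4) → 2 H
  atom 4: C, bond orders sum to 2 (valence 4) → 2 H
  atom 5: C, bond orders sum to 3 (valence 4) → 1 H
  atom 6: I (halogen, monovalent) → 0 H
  atom 7: C, bond orders sum to 2 (valence 4) → 2 H
  atom 8: C, bond orders sum to 2 (valence 4) → 2 H
  atom 9: C, bond orders sum to 3 (valence 4) → 1 H
  atom 10: S, bond orders sum to 1 (valence 2) → 1 H
  atom 11: C, bond orders sum to 2 (valence 4) → 2 H
  atom 12: C, bond orders sum to 2 (valence 4) → 2 H
  atom 13: C, bond orders sum to 2 (valence 4) → 2 H
  atom 14: C, bond orders sum to 2 (valence 4) → 2 H
  atom 15: C, bond orders sum to 2 (valence 4) → 2 H
  atom 16: C, bond orders sum to 4 (valence 4) → 0 H
  atom 17: O, bond orders sum to 2 (valence 2) → 0 H
  atom 18: O, bond orders sum to 2 (valence 2) → 0 H
  atom 19: C, bond orders sum to 1 (valence 4) → 3 H
Totals → C:15, H:29, I:1, O:2, S:1.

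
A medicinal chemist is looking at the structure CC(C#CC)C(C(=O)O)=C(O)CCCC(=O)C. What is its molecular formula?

Walk through each heavy atom and fill implicit hydrogens from standard valence (C 4, N 3, O 2, S 2, halogen 1):
  atom 1: C, bond orders sum to 1 (valence 4) → 3 H
  atom 2: C, bond orders sum to 3 (valence 4) → 1 H
  atom 3: C, bond orders sum to 4 (valence 4) → 0 H
  atom 4: C, bond orders sum to 4 (valence 4) → 0 H
  atom 5: C, bond orders sum to 1 (valence 4) → 3 H
  atom 6: C, bond orders sum to 4 (valence 4) → 0 H
  atom 7: C, bond orders sum to 4 (valence 4) → 0 H
  atom 8: O, bond orders sum to 2 (valence 2) → 0 H
  atom 9: O, bond orders sum to 1 (valence 2) → 1 H
  atom 10: C, bond orders sum to 4 (valence 4) → 0 H
  atom 11: O, bond orders sum to 1 (valence 2) → 1 H
  atom 12: C, bond orders sum to 2 (valence 4) → 2 H
  atom 13: C, bond orders sum to 2 (valence 4) → 2 H
  atom 14: C, bond orders sum to 2 (valence 4) → 2 H
  atom 15: C, bond orders sum to 4 (valence 4) → 0 H
  atom 16: O, bond orders sum to 2 (valence 2) → 0 H
  atom 17: C, bond orders sum to 1 (valence 4) → 3 H
Totals → C:13, H:18, O:4.

C13H18O4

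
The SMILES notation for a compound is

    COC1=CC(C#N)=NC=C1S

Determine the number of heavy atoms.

11

Every atom symbol written in the SMILES (organic subset) is one heavy atom; implicit H are not written.
Heavy atoms by element → C:7, N:2, O:1, S:1.
Total: 11.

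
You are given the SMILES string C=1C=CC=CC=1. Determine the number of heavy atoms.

6

Every atom symbol written in the SMILES (organic subset) is one heavy atom; implicit H are not written.
Heavy atoms by element → C:6.
Total: 6.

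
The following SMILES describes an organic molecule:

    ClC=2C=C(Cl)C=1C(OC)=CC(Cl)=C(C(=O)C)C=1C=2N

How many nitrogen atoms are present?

Scan the SMILES for N atoms (remember two-letter symbols like Cl and Br are single atoms).
Nitrogen count: 1.

1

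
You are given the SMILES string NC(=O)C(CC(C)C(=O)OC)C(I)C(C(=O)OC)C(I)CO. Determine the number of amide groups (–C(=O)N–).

The amide motif appears at heavy-atom position 2 in the SMILES.
Other groups present: 2 ester, 1 hydroxyl.
Amide count: 1.

1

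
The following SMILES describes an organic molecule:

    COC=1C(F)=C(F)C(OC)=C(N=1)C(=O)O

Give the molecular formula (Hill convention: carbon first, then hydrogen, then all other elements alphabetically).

Walk through each heavy atom and fill implicit hydrogens from standard valence (C 4, N 3, O 2, S 2, halogen 1):
  atom 1: C, bond orders sum to 1 (valence 4) → 3 H
  atom 2: O, bond orders sum to 2 (valence 2) → 0 H
  atom 3: C, bond orders sum to 4 (valence 4) → 0 H
  atom 4: C, bond orders sum to 4 (valence 4) → 0 H
  atom 5: F (halogen, monovalent) → 0 H
  atom 6: C, bond orders sum to 4 (valence 4) → 0 H
  atom 7: F (halogen, monovalent) → 0 H
  atom 8: C, bond orders sum to 4 (valence 4) → 0 H
  atom 9: O, bond orders sum to 2 (valence 2) → 0 H
  atom 10: C, bond orders sum to 1 (valence 4) → 3 H
  atom 11: C, bond orders sum to 4 (valence 4) → 0 H
  atom 12: N, bond orders sum to 3 (valence 3) → 0 H
  atom 13: C, bond orders sum to 4 (valence 4) → 0 H
  atom 14: O, bond orders sum to 2 (valence 2) → 0 H
  atom 15: O, bond orders sum to 1 (valence 2) → 1 H
Totals → C:8, H:7, F:2, N:1, O:4.
In Hill order: C8H7F2NO4.

C8H7F2NO4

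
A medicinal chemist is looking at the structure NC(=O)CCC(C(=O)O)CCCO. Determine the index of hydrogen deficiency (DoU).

Degree of unsaturation = (number of rings) + (number of π bonds).
Ring closures in the SMILES: 0.
π bonds: 2 double bonds (each 1 DoU) → 2 DoU from unsaturation.
Total DoU = 0 + 2 = 2.

2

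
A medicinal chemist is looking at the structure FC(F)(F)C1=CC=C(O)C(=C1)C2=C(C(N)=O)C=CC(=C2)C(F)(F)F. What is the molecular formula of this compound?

C15H9F6NO2

Walk through each heavy atom and fill implicit hydrogens from standard valence (C 4, N 3, O 2, S 2, halogen 1):
  atom 1: F (halogen, monovalent) → 0 H
  atom 2: C, bond orders sum to 4 (valence 4) → 0 H
  atom 3: F (halogen, monovalent) → 0 H
  atom 4: F (halogen, monovalent) → 0 H
  atom 5: C, bond orders sum to 4 (valence 4) → 0 H
  atom 6: C, bond orders sum to 3 (valence 4) → 1 H
  atom 7: C, bond orders sum to 3 (valence 4) → 1 H
  atom 8: C, bond orders sum to 4 (valence 4) → 0 H
  atom 9: O, bond orders sum to 1 (valence 2) → 1 H
  atom 10: C, bond orders sum to 4 (valence 4) → 0 H
  atom 11: C, bond orders sum to 3 (valence 4) → 1 H
  atom 12: C, bond orders sum to 4 (valence 4) → 0 H
  atom 13: C, bond orders sum to 4 (valence 4) → 0 H
  atom 14: C, bond orders sum to 4 (valence 4) → 0 H
  atom 15: N, bond orders sum to 1 (valence 3) → 2 H
  atom 16: O, bond orders sum to 2 (valence 2) → 0 H
  atom 17: C, bond orders sum to 3 (valence 4) → 1 H
  atom 18: C, bond orders sum to 3 (valence 4) → 1 H
  atom 19: C, bond orders sum to 4 (valence 4) → 0 H
  atom 20: C, bond orders sum to 3 (valence 4) → 1 H
  atom 21: C, bond orders sum to 4 (valence 4) → 0 H
  atom 22: F (halogen, monovalent) → 0 H
  atom 23: F (halogen, monovalent) → 0 H
  atom 24: F (halogen, monovalent) → 0 H
Totals → C:15, H:9, F:6, N:1, O:2.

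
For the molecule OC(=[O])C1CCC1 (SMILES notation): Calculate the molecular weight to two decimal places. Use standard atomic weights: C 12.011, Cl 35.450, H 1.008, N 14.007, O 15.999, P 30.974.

First, the molecular formula is C5H8O2 (counting implicit H from valence).
  C: 5 × 12.011 = 60.055
  H: 8 × 1.008 = 8.064
  O: 2 × 15.999 = 31.998
Sum: 5×12.011 + 8×1.008 + 2×15.999 = 100.117 → 100.12 g/mol.

100.12 g/mol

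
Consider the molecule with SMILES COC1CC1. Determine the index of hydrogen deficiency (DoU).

Molecular formula: C4H8O.
DoU = (2C + 2 + N − H − X) / 2, where X is the halogen count and O/S are ignored.
    = (2·4 + 2 + 0 − 8 − 0) / 2 = 2 / 2 = 1.

1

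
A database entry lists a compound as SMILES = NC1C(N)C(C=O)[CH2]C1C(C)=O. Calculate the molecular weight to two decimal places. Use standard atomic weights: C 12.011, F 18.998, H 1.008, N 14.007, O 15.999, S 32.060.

170.21 g/mol

First, the molecular formula is C8H14N2O2 (counting implicit H from valence).
  C: 8 × 12.011 = 96.088
  H: 14 × 1.008 = 14.112
  N: 2 × 14.007 = 28.014
  O: 2 × 15.999 = 31.998
Sum: 8×12.011 + 14×1.008 + 2×14.007 + 2×15.999 = 170.212 → 170.21 g/mol.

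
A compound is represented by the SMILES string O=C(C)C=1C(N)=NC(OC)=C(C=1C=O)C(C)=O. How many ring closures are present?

In SMILES, each pair of matching ring-closure digits denotes one ring-closing bond; the number of such bonds equals the number of independent rings.
Ring-closure bonds here: 1.

1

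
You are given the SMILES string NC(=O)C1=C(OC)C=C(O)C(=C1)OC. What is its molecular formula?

C9H11NO4

Walk through each heavy atom and fill implicit hydrogens from standard valence (C 4, N 3, O 2, S 2, halogen 1):
  atom 1: N, bond orders sum to 1 (valence 3) → 2 H
  atom 2: C, bond orders sum to 4 (valence 4) → 0 H
  atom 3: O, bond orders sum to 2 (valence 2) → 0 H
  atom 4: C, bond orders sum to 4 (valence 4) → 0 H
  atom 5: C, bond orders sum to 4 (valence 4) → 0 H
  atom 6: O, bond orders sum to 2 (valence 2) → 0 H
  atom 7: C, bond orders sum to 1 (valence 4) → 3 H
  atom 8: C, bond orders sum to 3 (valence 4) → 1 H
  atom 9: C, bond orders sum to 4 (valence 4) → 0 H
  atom 10: O, bond orders sum to 1 (valence 2) → 1 H
  atom 11: C, bond orders sum to 4 (valence 4) → 0 H
  atom 12: C, bond orders sum to 3 (valence 4) → 1 H
  atom 13: O, bond orders sum to 2 (valence 2) → 0 H
  atom 14: C, bond orders sum to 1 (valence 4) → 3 H
Totals → C:9, H:11, N:1, O:4.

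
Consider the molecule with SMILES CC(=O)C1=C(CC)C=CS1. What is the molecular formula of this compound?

C8H10OS

Walk through each heavy atom and fill implicit hydrogens from standard valence (C 4, N 3, O 2, S 2, halogen 1):
  atom 1: C, bond orders sum to 1 (valence 4) → 3 H
  atom 2: C, bond orders sum to 4 (valence 4) → 0 H
  atom 3: O, bond orders sum to 2 (valence 2) → 0 H
  atom 4: C, bond orders sum to 4 (valence 4) → 0 H
  atom 5: C, bond orders sum to 4 (valence 4) → 0 H
  atom 6: C, bond orders sum to 2 (valence 4) → 2 H
  atom 7: C, bond orders sum to 1 (valence 4) → 3 H
  atom 8: C, bond orders sum to 3 (valence 4) → 1 H
  atom 9: C, bond orders sum to 3 (valence 4) → 1 H
  atom 10: S, bond orders sum to 2 (valence 2) → 0 H
Totals → C:8, H:10, O:1, S:1.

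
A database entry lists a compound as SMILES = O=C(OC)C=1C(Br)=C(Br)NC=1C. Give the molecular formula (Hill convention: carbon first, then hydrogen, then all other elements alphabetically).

C7H7Br2NO2

Walk through each heavy atom and fill implicit hydrogens from standard valence (C 4, N 3, O 2, S 2, halogen 1):
  atom 1: O, bond orders sum to 2 (valence 2) → 0 H
  atom 2: C, bond orders sum to 4 (valence 4) → 0 H
  atom 3: O, bond orders sum to 2 (valence 2) → 0 H
  atom 4: C, bond orders sum to 1 (valence 4) → 3 H
  atom 5: C, bond orders sum to 4 (valence 4) → 0 H
  atom 6: C, bond orders sum to 4 (valence 4) → 0 H
  atom 7: Br (halogen, monovalent) → 0 H
  atom 8: C, bond orders sum to 4 (valence 4) → 0 H
  atom 9: Br (halogen, monovalent) → 0 H
  atom 10: N, bond orders sum to 2 (valence 3) → 1 H
  atom 11: C, bond orders sum to 4 (valence 4) → 0 H
  atom 12: C, bond orders sum to 1 (valence 4) → 3 H
Totals → C:7, H:7, Br:2, N:1, O:2.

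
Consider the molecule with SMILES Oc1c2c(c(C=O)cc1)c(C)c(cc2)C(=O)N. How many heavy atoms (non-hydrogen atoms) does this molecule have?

Every atom symbol written in the SMILES (organic subset) is one heavy atom; implicit H are not written.
Heavy atoms by element → C:13, N:1, O:3.
Total: 17.

17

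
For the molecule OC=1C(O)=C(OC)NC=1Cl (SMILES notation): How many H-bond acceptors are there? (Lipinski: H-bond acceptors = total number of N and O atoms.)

N atoms: 1; O atoms: 3.
Lipinski HBA = 1 + 3 = 4.

4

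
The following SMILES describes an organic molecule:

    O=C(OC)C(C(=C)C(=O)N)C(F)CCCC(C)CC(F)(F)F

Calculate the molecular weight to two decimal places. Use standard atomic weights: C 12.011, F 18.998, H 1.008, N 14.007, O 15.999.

327.32 g/mol

First, the molecular formula is C14H21F4NO3 (counting implicit H from valence).
  C: 14 × 12.011 = 168.154
  F: 4 × 18.998 = 75.992
  H: 21 × 1.008 = 21.168
  N: 1 × 14.007 = 14.007
  O: 3 × 15.999 = 47.997
Sum: 14×12.011 + 4×18.998 + 21×1.008 + 1×14.007 + 3×15.999 = 327.318 → 327.32 g/mol.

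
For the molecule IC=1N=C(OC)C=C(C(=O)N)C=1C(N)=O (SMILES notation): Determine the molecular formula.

C8H8IN3O3

Walk through each heavy atom and fill implicit hydrogens from standard valence (C 4, N 3, O 2, S 2, halogen 1):
  atom 1: I (halogen, monovalent) → 0 H
  atom 2: C, bond orders sum to 4 (valence 4) → 0 H
  atom 3: N, bond orders sum to 3 (valence 3) → 0 H
  atom 4: C, bond orders sum to 4 (valence 4) → 0 H
  atom 5: O, bond orders sum to 2 (valence 2) → 0 H
  atom 6: C, bond orders sum to 1 (valence 4) → 3 H
  atom 7: C, bond orders sum to 3 (valence 4) → 1 H
  atom 8: C, bond orders sum to 4 (valence 4) → 0 H
  atom 9: C, bond orders sum to 4 (valence 4) → 0 H
  atom 10: O, bond orders sum to 2 (valence 2) → 0 H
  atom 11: N, bond orders sum to 1 (valence 3) → 2 H
  atom 12: C, bond orders sum to 4 (valence 4) → 0 H
  atom 13: C, bond orders sum to 4 (valence 4) → 0 H
  atom 14: N, bond orders sum to 1 (valence 3) → 2 H
  atom 15: O, bond orders sum to 2 (valence 2) → 0 H
Totals → C:8, H:8, I:1, N:3, O:3.
In Hill order: C8H8IN3O3.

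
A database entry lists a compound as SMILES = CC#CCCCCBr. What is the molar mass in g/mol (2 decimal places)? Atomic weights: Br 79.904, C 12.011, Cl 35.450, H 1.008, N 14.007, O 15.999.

First, the molecular formula is C7H11Br (counting implicit H from valence).
  Br: 1 × 79.904 = 79.904
  C: 7 × 12.011 = 84.077
  H: 11 × 1.008 = 11.088
Sum: 1×79.904 + 7×12.011 + 11×1.008 = 175.069 → 175.07 g/mol.

175.07 g/mol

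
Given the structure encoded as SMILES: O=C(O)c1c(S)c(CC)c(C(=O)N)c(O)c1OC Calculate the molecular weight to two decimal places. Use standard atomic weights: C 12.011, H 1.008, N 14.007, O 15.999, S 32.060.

First, the molecular formula is C11H13NO5S (counting implicit H from valence).
  C: 11 × 12.011 = 132.121
  H: 13 × 1.008 = 13.104
  N: 1 × 14.007 = 14.007
  O: 5 × 15.999 = 79.995
  S: 1 × 32.060 = 32.060
Sum: 11×12.011 + 13×1.008 + 1×14.007 + 5×15.999 + 1×32.060 = 271.287 → 271.29 g/mol.

271.29 g/mol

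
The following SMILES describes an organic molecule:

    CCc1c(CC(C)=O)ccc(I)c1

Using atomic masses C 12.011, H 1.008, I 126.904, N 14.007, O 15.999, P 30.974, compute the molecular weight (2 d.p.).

288.13 g/mol

First, the molecular formula is C11H13IO (counting implicit H from valence).
  C: 11 × 12.011 = 132.121
  H: 13 × 1.008 = 13.104
  I: 1 × 126.904 = 126.904
  O: 1 × 15.999 = 15.999
Sum: 11×12.011 + 13×1.008 + 1×126.904 + 1×15.999 = 288.128 → 288.13 g/mol.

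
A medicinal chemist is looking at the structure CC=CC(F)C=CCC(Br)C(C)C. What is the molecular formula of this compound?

C11H18BrF

Walk through each heavy atom and fill implicit hydrogens from standard valence (C 4, N 3, O 2, S 2, halogen 1):
  atom 1: C, bond orders sum to 1 (valence 4) → 3 H
  atom 2: C, bond orders sum to 3 (valence 4) → 1 H
  atom 3: C, bond orders sum to 3 (valence 4) → 1 H
  atom 4: C, bond orders sum to 3 (valence 4) → 1 H
  atom 5: F (halogen, monovalent) → 0 H
  atom 6: C, bond orders sum to 3 (valence 4) → 1 H
  atom 7: C, bond orders sum to 3 (valence 4) → 1 H
  atom 8: C, bond orders sum to 2 (valence 4) → 2 H
  atom 9: C, bond orders sum to 3 (valence 4) → 1 H
  atom 10: Br (halogen, monovalent) → 0 H
  atom 11: C, bond orders sum to 3 (valence 4) → 1 H
  atom 12: C, bond orders sum to 1 (valence 4) → 3 H
  atom 13: C, bond orders sum to 1 (valence 4) → 3 H
Totals → C:11, H:18, Br:1, F:1.
In Hill order: C11H18BrF.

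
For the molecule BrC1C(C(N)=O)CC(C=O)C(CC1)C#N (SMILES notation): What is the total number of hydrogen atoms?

13

Walk through each heavy atom and fill implicit hydrogens from standard valence (C 4, N 3, O 2, S 2, halogen 1):
  atom 1: Br (halogen, monovalent) → 0 H
  atom 2: C, bond orders sum to 3 (valence 4) → 1 H
  atom 3: C, bond orders sum to 3 (valence 4) → 1 H
  atom 4: C, bond orders sum to 4 (valence 4) → 0 H
  atom 5: N, bond orders sum to 1 (valence 3) → 2 H
  atom 6: O, bond orders sum to 2 (valence 2) → 0 H
  atom 7: C, bond orders sum to 2 (valence 4) → 2 H
  atom 8: C, bond orders sum to 3 (valence 4) → 1 H
  atom 9: C, bond orders sum to 3 (valence 4) → 1 H
  atom 10: O, bond orders sum to 2 (valence 2) → 0 H
  atom 11: C, bond orders sum to 3 (valence 4) → 1 H
  atom 12: C, bond orders sum to 2 (valence 4) → 2 H
  atom 13: C, bond orders sum to 2 (valence 4) → 2 H
  atom 14: C, bond orders sum to 4 (valence 4) → 0 H
  atom 15: N, bond orders sum to 3 (valence 3) → 0 H
Total hydrogens: 13.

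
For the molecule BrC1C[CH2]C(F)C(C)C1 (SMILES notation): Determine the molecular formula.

Walk through each heavy atom and fill implicit hydrogens from standard valence (C 4, N 3, O 2, S 2, halogen 1):
  atom 1: Br (halogen, monovalent) → 0 H
  atom 2: C, bond orders sum to 3 (valence 4) → 1 H
  atom 3: C, bond orders sum to 2 (valence 4) → 2 H
  atom 4: C with explicit H count 2
  atom 5: C, bond orders sum to 3 (valence 4) → 1 H
  atom 6: F (halogen, monovalent) → 0 H
  atom 7: C, bond orders sum to 3 (valence 4) → 1 H
  atom 8: C, bond orders sum to 1 (valence 4) → 3 H
  atom 9: C, bond orders sum to 2 (valence 4) → 2 H
Totals → C:7, H:12, Br:1, F:1.

C7H12BrF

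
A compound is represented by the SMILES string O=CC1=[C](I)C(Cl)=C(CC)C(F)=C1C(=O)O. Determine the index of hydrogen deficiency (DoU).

Molecular formula: C10H7ClFIO3.
DoU = (2C + 2 + N − H − X) / 2, where X is the halogen count and O/S are ignored.
    = (2·10 + 2 + 0 − 7 − 3) / 2 = 12 / 2 = 6.

6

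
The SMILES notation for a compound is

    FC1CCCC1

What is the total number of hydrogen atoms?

Walk through each heavy atom and fill implicit hydrogens from standard valence (C 4, N 3, O 2, S 2, halogen 1):
  atom 1: F (halogen, monovalent) → 0 H
  atom 2: C, bond orders sum to 3 (valence 4) → 1 H
  atom 3: C, bond orders sum to 2 (valence 4) → 2 H
  atom 4: C, bond orders sum to 2 (valence 4) → 2 H
  atom 5: C, bond orders sum to 2 (valence 4) → 2 H
  atom 6: C, bond orders sum to 2 (valence 4) → 2 H
Total hydrogens: 9.

9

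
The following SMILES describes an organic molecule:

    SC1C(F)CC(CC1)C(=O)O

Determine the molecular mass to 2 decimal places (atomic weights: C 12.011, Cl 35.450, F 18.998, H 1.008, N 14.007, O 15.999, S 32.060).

178.22 g/mol

First, the molecular formula is C7H11FO2S (counting implicit H from valence).
  C: 7 × 12.011 = 84.077
  F: 1 × 18.998 = 18.998
  H: 11 × 1.008 = 11.088
  O: 2 × 15.999 = 31.998
  S: 1 × 32.060 = 32.060
Sum: 7×12.011 + 1×18.998 + 11×1.008 + 2×15.999 + 1×32.060 = 178.221 → 178.22 g/mol.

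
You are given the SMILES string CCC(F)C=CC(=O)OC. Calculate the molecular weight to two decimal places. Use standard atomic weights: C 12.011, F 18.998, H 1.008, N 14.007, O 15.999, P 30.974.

First, the molecular formula is C7H11FO2 (counting implicit H from valence).
  C: 7 × 12.011 = 84.077
  F: 1 × 18.998 = 18.998
  H: 11 × 1.008 = 11.088
  O: 2 × 15.999 = 31.998
Sum: 7×12.011 + 1×18.998 + 11×1.008 + 2×15.999 = 146.161 → 146.16 g/mol.

146.16 g/mol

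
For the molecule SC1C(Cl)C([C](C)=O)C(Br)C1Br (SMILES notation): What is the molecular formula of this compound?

Walk through each heavy atom and fill implicit hydrogens from standard valence (C 4, N 3, O 2, S 2, halogen 1):
  atom 1: S, bond orders sum to 1 (valence 2) → 1 H
  atom 2: C, bond orders sum to 3 (valence 4) → 1 H
  atom 3: C, bond orders sum to 3 (valence 4) → 1 H
  atom 4: Cl (halogen, monovalent) → 0 H
  atom 5: C, bond orders sum to 3 (valence 4) → 1 H
  atom 6: C with explicit H count 0
  atom 7: C, bond orders sum to 1 (valence 4) → 3 H
  atom 8: O, bond orders sum to 2 (valence 2) → 0 H
  atom 9: C, bond orders sum to 3 (valence 4) → 1 H
  atom 10: Br (halogen, monovalent) → 0 H
  atom 11: C, bond orders sum to 3 (valence 4) → 1 H
  atom 12: Br (halogen, monovalent) → 0 H
Totals → C:7, H:9, Br:2, Cl:1, O:1, S:1.
In Hill order: C7H9Br2ClOS.

C7H9Br2ClOS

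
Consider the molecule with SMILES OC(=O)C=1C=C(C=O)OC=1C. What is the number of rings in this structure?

In SMILES, each pair of matching ring-closure digits denotes one ring-closing bond; the number of such bonds equals the number of independent rings.
Ring-closure bonds here: 1.

1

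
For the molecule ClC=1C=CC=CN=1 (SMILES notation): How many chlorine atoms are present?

1

Scan the SMILES for Cl atoms (remember two-letter symbols like Cl and Br are single atoms).
Chlorine count: 1.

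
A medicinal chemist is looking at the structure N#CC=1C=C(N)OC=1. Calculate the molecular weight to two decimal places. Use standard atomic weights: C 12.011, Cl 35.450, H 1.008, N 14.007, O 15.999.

108.10 g/mol

First, the molecular formula is C5H4N2O (counting implicit H from valence).
  C: 5 × 12.011 = 60.055
  H: 4 × 1.008 = 4.032
  N: 2 × 14.007 = 28.014
  O: 1 × 15.999 = 15.999
Sum: 5×12.011 + 4×1.008 + 2×14.007 + 1×15.999 = 108.100 → 108.10 g/mol.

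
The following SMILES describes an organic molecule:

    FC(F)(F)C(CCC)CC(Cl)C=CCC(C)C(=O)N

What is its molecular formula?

C13H21ClF3NO

Walk through each heavy atom and fill implicit hydrogens from standard valence (C 4, N 3, O 2, S 2, halogen 1):
  atom 1: F (halogen, monovalent) → 0 H
  atom 2: C, bond orders sum to 4 (valence 4) → 0 H
  atom 3: F (halogen, monovalent) → 0 H
  atom 4: F (halogen, monovalent) → 0 H
  atom 5: C, bond orders sum to 3 (valence 4) → 1 H
  atom 6: C, bond orders sum to 2 (valence 4) → 2 H
  atom 7: C, bond orders sum to 2 (valence 4) → 2 H
  atom 8: C, bond orders sum to 1 (valence 4) → 3 H
  atom 9: C, bond orders sum to 2 (valence 4) → 2 H
  atom 10: C, bond orders sum to 3 (valence 4) → 1 H
  atom 11: Cl (halogen, monovalent) → 0 H
  atom 12: C, bond orders sum to 3 (valence 4) → 1 H
  atom 13: C, bond orders sum to 3 (valence 4) → 1 H
  atom 14: C, bond orders sum to 2 (valence 4) → 2 H
  atom 15: C, bond orders sum to 3 (valence 4) → 1 H
  atom 16: C, bond orders sum to 1 (valence 4) → 3 H
  atom 17: C, bond orders sum to 4 (valence 4) → 0 H
  atom 18: O, bond orders sum to 2 (valence 2) → 0 H
  atom 19: N, bond orders sum to 1 (valence 3) → 2 H
Totals → C:13, H:21, Cl:1, F:3, N:1, O:1.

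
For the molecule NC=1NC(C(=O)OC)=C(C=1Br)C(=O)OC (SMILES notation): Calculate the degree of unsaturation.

5

Degree of unsaturation = (number of rings) + (number of π bonds).
Ring closures in the SMILES: 1.
π bonds: 4 double bonds (each 1 DoU) → 4 DoU from unsaturation.
Total DoU = 1 + 4 = 5.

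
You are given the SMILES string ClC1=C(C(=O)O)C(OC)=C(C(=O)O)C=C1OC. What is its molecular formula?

C10H9ClO6

Walk through each heavy atom and fill implicit hydrogens from standard valence (C 4, N 3, O 2, S 2, halogen 1):
  atom 1: Cl (halogen, monovalent) → 0 H
  atom 2: C, bond orders sum to 4 (valence 4) → 0 H
  atom 3: C, bond orders sum to 4 (valence 4) → 0 H
  atom 4: C, bond orders sum to 4 (valence 4) → 0 H
  atom 5: O, bond orders sum to 2 (valence 2) → 0 H
  atom 6: O, bond orders sum to 1 (valence 2) → 1 H
  atom 7: C, bond orders sum to 4 (valence 4) → 0 H
  atom 8: O, bond orders sum to 2 (valence 2) → 0 H
  atom 9: C, bond orders sum to 1 (valence 4) → 3 H
  atom 10: C, bond orders sum to 4 (valence 4) → 0 H
  atom 11: C, bond orders sum to 4 (valence 4) → 0 H
  atom 12: O, bond orders sum to 2 (valence 2) → 0 H
  atom 13: O, bond orders sum to 1 (valence 2) → 1 H
  atom 14: C, bond orders sum to 3 (valence 4) → 1 H
  atom 15: C, bond orders sum to 4 (valence 4) → 0 H
  atom 16: O, bond orders sum to 2 (valence 2) → 0 H
  atom 17: C, bond orders sum to 1 (valence 4) → 3 H
Totals → C:10, H:9, Cl:1, O:6.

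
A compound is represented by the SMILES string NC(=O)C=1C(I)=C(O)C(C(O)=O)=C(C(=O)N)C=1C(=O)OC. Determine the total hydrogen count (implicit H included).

9

Walk through each heavy atom and fill implicit hydrogens from standard valence (C 4, N 3, O 2, S 2, halogen 1):
  atom 1: N, bond orders sum to 1 (valence 3) → 2 H
  atom 2: C, bond orders sum to 4 (valence 4) → 0 H
  atom 3: O, bond orders sum to 2 (valence 2) → 0 H
  atom 4: C, bond orders sum to 4 (valence 4) → 0 H
  atom 5: C, bond orders sum to 4 (valence 4) → 0 H
  atom 6: I (halogen, monovalent) → 0 H
  atom 7: C, bond orders sum to 4 (valence 4) → 0 H
  atom 8: O, bond orders sum to 1 (valence 2) → 1 H
  atom 9: C, bond orders sum to 4 (valence 4) → 0 H
  atom 10: C, bond orders sum to 4 (valence 4) → 0 H
  atom 11: O, bond orders sum to 1 (valence 2) → 1 H
  atom 12: O, bond orders sum to 2 (valence 2) → 0 H
  atom 13: C, bond orders sum to 4 (valence 4) → 0 H
  atom 14: C, bond orders sum to 4 (valence 4) → 0 H
  atom 15: O, bond orders sum to 2 (valence 2) → 0 H
  atom 16: N, bond orders sum to 1 (valence 3) → 2 H
  atom 17: C, bond orders sum to 4 (valence 4) → 0 H
  atom 18: C, bond orders sum to 4 (valence 4) → 0 H
  atom 19: O, bond orders sum to 2 (valence 2) → 0 H
  atom 20: O, bond orders sum to 2 (valence 2) → 0 H
  atom 21: C, bond orders sum to 1 (valence 4) → 3 H
Total hydrogens: 9.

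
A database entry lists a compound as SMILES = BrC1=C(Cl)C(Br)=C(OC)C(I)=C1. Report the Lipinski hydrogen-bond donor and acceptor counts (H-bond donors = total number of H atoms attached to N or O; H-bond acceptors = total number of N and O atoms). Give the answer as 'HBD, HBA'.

0, 1

Donors: find every N or O and count the H atoms it carries.
  atom 8 (O): bond orders sum to 2 → 0 H
Lipinski HBD = 0.
Acceptors: N atoms = 0, O atoms = 1 → HBA = 1.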